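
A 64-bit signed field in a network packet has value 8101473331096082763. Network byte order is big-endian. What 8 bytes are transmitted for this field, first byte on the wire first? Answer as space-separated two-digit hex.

8101473331096082763 in hexadecimal, padded to 64 bits, is 0x706E37123948594B.
Split into bytes (most-significant first): 70 6E 37 12 39 48 59 4B.
Big-endian stores the most-significant byte at the lowest address.
So the memory order matches the most-significant-first order: 70 6E 37 12 39 48 59 4B.

70 6E 37 12 39 48 59 4B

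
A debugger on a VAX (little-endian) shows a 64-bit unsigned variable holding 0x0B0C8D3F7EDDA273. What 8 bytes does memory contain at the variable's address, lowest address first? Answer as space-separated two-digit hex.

Split into bytes (most-significant first): 0B 0C 8D 3F 7E DD A2 73.
Little-endian stores the least-significant byte at the lowest address.
So at ascending addresses the bytes are 73 A2 DD 7E 3F 8D 0C 0B.

73 A2 DD 7E 3F 8D 0C 0B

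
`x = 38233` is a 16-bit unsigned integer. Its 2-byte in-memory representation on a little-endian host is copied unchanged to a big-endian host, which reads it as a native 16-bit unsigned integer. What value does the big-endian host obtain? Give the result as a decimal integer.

38233 in 16-bit hexadecimal is 0x9559.
Stored little-endian, the bytes at ascending addresses are 59 95.
Read back as big-endian, the last byte is least significant, giving 0x5995.
0x5995 = 22933.

22933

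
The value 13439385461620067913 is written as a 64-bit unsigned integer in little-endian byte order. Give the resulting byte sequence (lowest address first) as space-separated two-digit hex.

49 CE 69 57 DF 49 82 BA

13439385461620067913 in hexadecimal, padded to 64 bits, is 0xBA8249DF5769CE49.
Split into bytes (most-significant first): BA 82 49 DF 57 69 CE 49.
In little-endian order the low byte comes first in memory.
So at ascending addresses the bytes are 49 CE 69 57 DF 49 82 BA.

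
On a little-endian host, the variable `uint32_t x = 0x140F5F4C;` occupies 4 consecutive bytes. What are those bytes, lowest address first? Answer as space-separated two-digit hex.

4C 5F 0F 14

Split into bytes (most-significant first): 14 0F 5F 4C.
Little-endian: lowest address holds the least-significant byte.
So at ascending addresses the bytes are 4C 5F 0F 14.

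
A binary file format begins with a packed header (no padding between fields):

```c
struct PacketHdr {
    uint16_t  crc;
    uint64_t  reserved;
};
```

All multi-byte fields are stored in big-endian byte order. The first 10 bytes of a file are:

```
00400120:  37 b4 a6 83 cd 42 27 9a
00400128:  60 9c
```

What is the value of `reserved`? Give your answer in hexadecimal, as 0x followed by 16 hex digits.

`reserved` follows `crc` (2 bytes), so it starts at byte offset 2 and occupies 8 bytes.
Bytes at offsets 2..9: A6 83 CD 42 27 9A 60 9C.
In big-endian order the high byte comes first in memory.
The bytes are already most-significant first: 0xA683CD42279A609C.

0xA683CD42279A609C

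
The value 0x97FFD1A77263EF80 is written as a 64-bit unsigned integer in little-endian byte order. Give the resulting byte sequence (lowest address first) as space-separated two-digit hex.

Split into bytes (most-significant first): 97 FF D1 A7 72 63 EF 80.
Little-endian stores the least-significant byte at the lowest address.
So at ascending addresses the bytes are 80 EF 63 72 A7 D1 FF 97.

80 EF 63 72 A7 D1 FF 97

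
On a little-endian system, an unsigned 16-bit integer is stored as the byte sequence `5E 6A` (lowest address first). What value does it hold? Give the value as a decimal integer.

Little-endian stores the least-significant byte at the lowest address.
Reassemble most-significant byte first: 6A 5E → 0x6A5E.
0x6A5E = 27230.

27230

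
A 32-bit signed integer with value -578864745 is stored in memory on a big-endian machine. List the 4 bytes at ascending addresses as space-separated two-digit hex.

Two's complement of -578864745 in 32 bits: 578864745 = 0x2280C669; invert → 0xDD7F3996; add 1 → 0xDD7F3997.
Split into bytes (most-significant first): DD 7F 39 97.
Big-endian stores the most-significant byte at the lowest address.
So the memory order matches the most-significant-first order: DD 7F 39 97.

DD 7F 39 97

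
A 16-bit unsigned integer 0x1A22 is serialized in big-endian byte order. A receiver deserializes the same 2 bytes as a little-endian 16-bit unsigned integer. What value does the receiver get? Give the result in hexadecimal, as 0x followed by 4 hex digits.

0x221A

Stored big-endian, the bytes at ascending addresses are 1A 22.
Read back as little-endian, the first byte is least significant, giving 0x221A.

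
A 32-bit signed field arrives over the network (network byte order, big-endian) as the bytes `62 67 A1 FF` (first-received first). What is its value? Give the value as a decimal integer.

1650958847

Big-endian: lowest address holds the most-significant byte.
The bytes are already most-significant first: 0x6267A1FF.
0x6267A1FF = 1650958847.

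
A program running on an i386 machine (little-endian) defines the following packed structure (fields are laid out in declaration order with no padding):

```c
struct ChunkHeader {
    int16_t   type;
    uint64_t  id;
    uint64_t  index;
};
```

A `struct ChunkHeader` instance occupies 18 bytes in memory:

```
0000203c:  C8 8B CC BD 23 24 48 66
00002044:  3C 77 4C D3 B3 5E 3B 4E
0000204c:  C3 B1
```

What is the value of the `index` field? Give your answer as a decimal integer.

12809167782070702924

`index` follows `type` (2 B), `id` (8 B), so it starts at offset 2 + 8 = 10 and occupies 8 bytes.
Bytes at offsets 10..17: 4C D3 B3 5E 3B 4E C3 B1.
Little-endian: lowest address holds the least-significant byte.
Reassemble most-significant byte first: B1 C3 4E 3B 5E B3 D3 4C → 0xB1C34E3B5EB3D34C.
0xB1C34E3B5EB3D34C = 12809167782070702924.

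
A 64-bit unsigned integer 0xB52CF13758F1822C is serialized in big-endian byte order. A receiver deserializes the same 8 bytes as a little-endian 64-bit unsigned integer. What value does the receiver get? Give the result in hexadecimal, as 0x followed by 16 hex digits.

0x2C82F15837F12CB5

Stored big-endian, the bytes at ascending addresses are B5 2C F1 37 58 F1 82 2C.
Read back as little-endian, the first byte is least significant, giving 0x2C82F15837F12CB5.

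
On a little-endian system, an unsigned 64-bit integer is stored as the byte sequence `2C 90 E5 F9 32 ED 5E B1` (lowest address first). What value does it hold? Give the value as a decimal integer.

Little-endian: lowest address holds the least-significant byte.
Reassemble most-significant byte first: B1 5E ED 32 F9 E5 90 2C → 0xB15EED32F9E5902C.
0xB15EED32F9E5902C = 12780913595720765484.

12780913595720765484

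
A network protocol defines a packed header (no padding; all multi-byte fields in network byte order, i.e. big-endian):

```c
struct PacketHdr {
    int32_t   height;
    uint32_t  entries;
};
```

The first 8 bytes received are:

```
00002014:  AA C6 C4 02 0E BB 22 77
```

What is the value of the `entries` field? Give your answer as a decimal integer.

247145079

`entries` follows `height` (4 bytes), so it starts at byte offset 4 and occupies 4 bytes.
Bytes at offsets 4..7: 0E BB 22 77.
Big-endian: lowest address holds the most-significant byte.
The bytes are already most-significant first: 0x0EBB2277.
0x0EBB2277 = 247145079.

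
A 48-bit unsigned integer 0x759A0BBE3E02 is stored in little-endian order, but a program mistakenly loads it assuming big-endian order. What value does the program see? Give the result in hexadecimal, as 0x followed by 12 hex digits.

Stored little-endian, the bytes at ascending addresses are 02 3E BE 0B 9A 75.
Read back as big-endian, the last byte is least significant, giving 0x023EBE0B9A75.

0x023EBE0B9A75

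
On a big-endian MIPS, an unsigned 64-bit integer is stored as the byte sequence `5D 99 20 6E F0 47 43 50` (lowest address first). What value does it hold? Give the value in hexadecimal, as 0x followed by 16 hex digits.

0x5D99206EF0474350

Big-endian stores the most-significant byte at the lowest address.
The bytes are already most-significant first: 0x5D99206EF0474350.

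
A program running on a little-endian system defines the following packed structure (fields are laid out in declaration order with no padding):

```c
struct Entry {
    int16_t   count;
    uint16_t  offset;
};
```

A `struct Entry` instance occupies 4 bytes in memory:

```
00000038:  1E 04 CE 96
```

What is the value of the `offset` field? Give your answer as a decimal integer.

38606

`offset` follows `count` (2 bytes), so it starts at byte offset 2 and occupies 2 bytes.
Bytes at offsets 2..3: CE 96.
In little-endian order the low byte comes first in memory.
Reassemble most-significant byte first: 96 CE → 0x96CE.
0x96CE = 38606.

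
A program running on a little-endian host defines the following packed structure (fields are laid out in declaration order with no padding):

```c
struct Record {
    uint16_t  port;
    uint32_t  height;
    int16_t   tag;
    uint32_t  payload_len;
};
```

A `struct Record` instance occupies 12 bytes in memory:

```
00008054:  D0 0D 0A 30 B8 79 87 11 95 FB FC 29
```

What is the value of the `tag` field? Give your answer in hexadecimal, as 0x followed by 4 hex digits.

`tag` follows `port` (2 B), `height` (4 B), so it starts at offset 2 + 4 = 6 and occupies 2 bytes.
Bytes at offsets 6..7: 87 11.
Little-endian stores the least-significant byte at the lowest address.
Reassemble most-significant byte first: 11 87 → 0x1187.

0x1187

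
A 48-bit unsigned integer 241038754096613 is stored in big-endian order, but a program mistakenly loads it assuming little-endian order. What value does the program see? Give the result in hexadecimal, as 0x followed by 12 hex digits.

0xE5A5503539DB

241038754096613 in 48-bit hexadecimal is 0xDB393550A5E5.
Stored big-endian, the bytes at ascending addresses are DB 39 35 50 A5 E5.
Read back as little-endian, the first byte is least significant, giving 0xE5A5503539DB.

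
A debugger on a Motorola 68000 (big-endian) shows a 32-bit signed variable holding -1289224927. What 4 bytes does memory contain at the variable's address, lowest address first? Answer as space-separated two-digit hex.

B3 27 FD 21

Two's complement of -1289224927 in 32 bits: 1289224927 = 0x4CD802DF; invert → 0xB327FD20; add 1 → 0xB327FD21.
Split into bytes (most-significant first): B3 27 FD 21.
Big-endian: lowest address holds the most-significant byte.
So the memory order matches the most-significant-first order: B3 27 FD 21.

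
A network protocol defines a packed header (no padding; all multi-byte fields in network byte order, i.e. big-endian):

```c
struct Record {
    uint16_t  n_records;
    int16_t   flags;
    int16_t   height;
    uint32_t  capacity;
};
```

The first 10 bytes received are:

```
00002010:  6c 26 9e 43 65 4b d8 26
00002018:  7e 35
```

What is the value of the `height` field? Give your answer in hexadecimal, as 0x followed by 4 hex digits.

0x654B

`height` follows `n_records` (2 B), `flags` (2 B), so it starts at offset 2 + 2 = 4 and occupies 2 bytes.
Bytes at offsets 4..5: 65 4B.
Big-endian stores the most-significant byte at the lowest address.
The bytes are already most-significant first: 0x654B.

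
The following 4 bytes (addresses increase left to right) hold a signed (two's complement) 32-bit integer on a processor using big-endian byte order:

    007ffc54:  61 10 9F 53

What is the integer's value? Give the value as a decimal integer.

1628479315

Big-endian stores the most-significant byte at the lowest address.
The bytes are already most-significant first: 0x61109F53.
0x61109F53 = 1628479315.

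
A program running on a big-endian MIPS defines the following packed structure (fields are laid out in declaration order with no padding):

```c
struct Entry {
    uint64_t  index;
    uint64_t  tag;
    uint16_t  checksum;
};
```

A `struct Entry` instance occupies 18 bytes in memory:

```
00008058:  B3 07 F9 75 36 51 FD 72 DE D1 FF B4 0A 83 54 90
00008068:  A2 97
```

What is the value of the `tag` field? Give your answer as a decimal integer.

16055895295288104080

`tag` follows `index` (8 bytes), so it starts at byte offset 8 and occupies 8 bytes.
Bytes at offsets 8..15: DE D1 FF B4 0A 83 54 90.
Big-endian stores the most-significant byte at the lowest address.
The bytes are already most-significant first: 0xDED1FFB40A835490.
0xDED1FFB40A835490 = 16055895295288104080.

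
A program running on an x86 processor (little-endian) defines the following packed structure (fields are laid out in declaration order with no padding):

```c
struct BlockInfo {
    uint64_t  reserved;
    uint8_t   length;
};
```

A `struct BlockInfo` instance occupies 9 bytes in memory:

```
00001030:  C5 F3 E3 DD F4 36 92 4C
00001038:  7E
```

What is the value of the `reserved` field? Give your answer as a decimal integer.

5517532918804902853

`reserved` is the first field, at byte offset 0, occupying 8 bytes.
Bytes at offsets 0..7: C5 F3 E3 DD F4 36 92 4C.
Little-endian: lowest address holds the least-significant byte.
Reassemble most-significant byte first: 4C 92 36 F4 DD E3 F3 C5 → 0x4C9236F4DDE3F3C5.
0x4C9236F4DDE3F3C5 = 5517532918804902853.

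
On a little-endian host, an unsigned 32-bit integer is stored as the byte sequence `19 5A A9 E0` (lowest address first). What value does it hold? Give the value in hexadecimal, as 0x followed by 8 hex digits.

Little-endian stores the least-significant byte at the lowest address.
Reassemble most-significant byte first: E0 A9 5A 19 → 0xE0A95A19.

0xE0A95A19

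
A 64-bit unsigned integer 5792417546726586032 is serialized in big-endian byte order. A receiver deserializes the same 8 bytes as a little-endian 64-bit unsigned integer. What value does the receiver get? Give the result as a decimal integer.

12733471335830610512

5792417546726586032 in 64-bit hexadecimal is 0x5062CD11B760B6B0.
Stored big-endian, the bytes at ascending addresses are 50 62 CD 11 B7 60 B6 B0.
Read back as little-endian, the first byte is least significant, giving 0xB0B660B711CD6250.
0xB0B660B711CD6250 = 12733471335830610512.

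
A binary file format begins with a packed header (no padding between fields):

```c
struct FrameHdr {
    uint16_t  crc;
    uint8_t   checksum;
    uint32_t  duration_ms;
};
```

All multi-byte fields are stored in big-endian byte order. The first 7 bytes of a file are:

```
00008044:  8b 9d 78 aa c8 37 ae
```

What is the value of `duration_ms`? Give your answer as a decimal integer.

`duration_ms` follows `crc` (2 B), `checksum` (1 B), so it starts at offset 2 + 1 = 3 and occupies 4 bytes.
Bytes at offsets 3..6: AA C8 37 AE.
In big-endian order the high byte comes first in memory.
The bytes are already most-significant first: 0xAAC837AE.
0xAAC837AE = 2865248174.

2865248174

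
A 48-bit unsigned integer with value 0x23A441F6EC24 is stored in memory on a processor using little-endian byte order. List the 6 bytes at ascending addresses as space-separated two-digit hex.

24 EC F6 41 A4 23

Split into bytes (most-significant first): 23 A4 41 F6 EC 24.
Little-endian: lowest address holds the least-significant byte.
So at ascending addresses the bytes are 24 EC F6 41 A4 23.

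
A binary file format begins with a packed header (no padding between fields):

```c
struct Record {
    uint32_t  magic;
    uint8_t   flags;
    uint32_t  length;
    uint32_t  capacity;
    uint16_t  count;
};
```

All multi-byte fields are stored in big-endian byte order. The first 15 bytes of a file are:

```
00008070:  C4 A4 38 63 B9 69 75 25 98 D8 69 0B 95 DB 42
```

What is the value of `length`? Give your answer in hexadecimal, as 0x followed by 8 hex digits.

`length` follows `magic` (4 B), `flags` (1 B), so it starts at offset 4 + 1 = 5 and occupies 4 bytes.
Bytes at offsets 5..8: 69 75 25 98.
Big-endian stores the most-significant byte at the lowest address.
The bytes are already most-significant first: 0x69752598.

0x69752598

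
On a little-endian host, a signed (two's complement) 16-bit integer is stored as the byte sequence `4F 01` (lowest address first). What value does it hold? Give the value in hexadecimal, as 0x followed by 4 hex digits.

0x014F

In little-endian order the low byte comes first in memory.
Reassemble most-significant byte first: 01 4F → 0x014F.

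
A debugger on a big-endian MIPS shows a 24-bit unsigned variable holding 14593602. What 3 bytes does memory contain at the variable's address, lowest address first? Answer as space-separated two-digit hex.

DE AE 42

14593602 in hexadecimal, padded to 24 bits, is 0xDEAE42.
Split into bytes (most-significant first): DE AE 42.
Big-endian stores the most-significant byte at the lowest address.
So the memory order matches the most-significant-first order: DE AE 42.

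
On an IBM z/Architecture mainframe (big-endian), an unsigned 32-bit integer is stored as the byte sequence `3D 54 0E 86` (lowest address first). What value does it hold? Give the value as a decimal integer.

1028918918

In big-endian order the high byte comes first in memory.
The bytes are already most-significant first: 0x3D540E86.
0x3D540E86 = 1028918918.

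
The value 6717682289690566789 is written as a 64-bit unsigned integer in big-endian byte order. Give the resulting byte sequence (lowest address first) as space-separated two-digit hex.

6717682289690566789 in hexadecimal, padded to 64 bits, is 0x5D3A00735EF06085.
Split into bytes (most-significant first): 5D 3A 00 73 5E F0 60 85.
Big-endian: lowest address holds the most-significant byte.
So the memory order matches the most-significant-first order: 5D 3A 00 73 5E F0 60 85.

5D 3A 00 73 5E F0 60 85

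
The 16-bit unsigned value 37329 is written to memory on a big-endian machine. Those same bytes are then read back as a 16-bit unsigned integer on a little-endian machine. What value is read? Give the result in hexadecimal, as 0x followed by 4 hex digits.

0xD191

37329 in 16-bit hexadecimal is 0x91D1.
Stored big-endian, the bytes at ascending addresses are 91 D1.
Read back as little-endian, the first byte is least significant, giving 0xD191.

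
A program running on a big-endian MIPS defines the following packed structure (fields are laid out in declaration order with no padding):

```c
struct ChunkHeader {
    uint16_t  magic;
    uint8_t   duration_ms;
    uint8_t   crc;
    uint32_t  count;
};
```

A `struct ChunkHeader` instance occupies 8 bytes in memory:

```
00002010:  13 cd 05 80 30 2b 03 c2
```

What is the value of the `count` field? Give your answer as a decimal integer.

`count` follows `magic` (2 B), `duration_ms` (1 B), `crc` (1 B), so it starts at offset 2 + 1 + 1 = 4 and occupies 4 bytes.
Bytes at offsets 4..7: 30 2B 03 C2.
Big-endian stores the most-significant byte at the lowest address.
The bytes are already most-significant first: 0x302B03C2.
0x302B03C2 = 808125378.

808125378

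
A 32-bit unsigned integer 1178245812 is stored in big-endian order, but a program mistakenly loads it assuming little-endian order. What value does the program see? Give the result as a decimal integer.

1178245812 in 32-bit hexadecimal is 0x463A9AB4.
Stored big-endian, the bytes at ascending addresses are 46 3A 9A B4.
Read back as little-endian, the first byte is least significant, giving 0xB49A3A46.
0xB49A3A46 = 3030006342.

3030006342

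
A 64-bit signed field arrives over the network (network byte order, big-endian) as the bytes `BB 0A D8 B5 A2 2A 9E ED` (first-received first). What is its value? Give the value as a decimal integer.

Big-endian: lowest address holds the most-significant byte.
The bytes are already most-significant first: 0xBB0AD8B5A22A9EED.
Top bit is set, so as a signed 64-bit value this is 0xBB0AD8B5A22A9EED − 2^64 = -4968920964228538643.

-4968920964228538643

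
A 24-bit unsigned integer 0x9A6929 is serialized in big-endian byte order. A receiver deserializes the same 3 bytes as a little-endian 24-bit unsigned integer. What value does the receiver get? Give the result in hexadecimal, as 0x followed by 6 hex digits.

0x29699A

Stored big-endian, the bytes at ascending addresses are 9A 69 29.
Read back as little-endian, the first byte is least significant, giving 0x29699A.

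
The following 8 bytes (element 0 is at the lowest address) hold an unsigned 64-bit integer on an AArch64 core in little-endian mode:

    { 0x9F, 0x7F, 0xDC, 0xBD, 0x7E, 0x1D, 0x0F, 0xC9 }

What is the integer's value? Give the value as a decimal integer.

In little-endian order the low byte comes first in memory.
Reassemble most-significant byte first: C9 0F 1D 7E BD DC 7F 9F → 0xC90F1D7EBDDC7F9F.
0xC90F1D7EBDDC7F9F = 14487830956462604191.

14487830956462604191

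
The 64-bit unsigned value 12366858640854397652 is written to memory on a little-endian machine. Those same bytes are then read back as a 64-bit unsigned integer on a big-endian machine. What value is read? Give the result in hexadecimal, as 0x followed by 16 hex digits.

0xD4B2985369E89FAB

12366858640854397652 in 64-bit hexadecimal is 0xAB9FE8695398B2D4.
Stored little-endian, the bytes at ascending addresses are D4 B2 98 53 69 E8 9F AB.
Read back as big-endian, the last byte is least significant, giving 0xD4B2985369E89FAB.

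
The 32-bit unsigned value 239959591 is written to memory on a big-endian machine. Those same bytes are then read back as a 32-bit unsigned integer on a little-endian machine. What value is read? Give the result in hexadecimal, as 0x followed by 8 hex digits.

239959591 in 32-bit hexadecimal is 0x0E4D7E27.
Stored big-endian, the bytes at ascending addresses are 0E 4D 7E 27.
Read back as little-endian, the first byte is least significant, giving 0x277E4D0E.

0x277E4D0E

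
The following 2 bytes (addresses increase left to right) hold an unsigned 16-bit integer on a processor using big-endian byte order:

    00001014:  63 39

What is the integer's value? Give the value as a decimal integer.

Big-endian stores the most-significant byte at the lowest address.
The bytes are already most-significant first: 0x6339.
0x6339 = 25401.

25401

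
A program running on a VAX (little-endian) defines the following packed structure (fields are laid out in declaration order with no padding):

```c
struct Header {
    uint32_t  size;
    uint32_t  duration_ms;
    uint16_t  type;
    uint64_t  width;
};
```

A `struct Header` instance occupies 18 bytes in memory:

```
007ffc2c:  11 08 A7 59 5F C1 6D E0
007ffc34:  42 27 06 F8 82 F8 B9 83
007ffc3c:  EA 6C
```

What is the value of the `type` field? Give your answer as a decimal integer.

`type` follows `size` (4 B), `duration_ms` (4 B), so it starts at offset 4 + 4 = 8 and occupies 2 bytes.
Bytes at offsets 8..9: 42 27.
In little-endian order the low byte comes first in memory.
Reassemble most-significant byte first: 27 42 → 0x2742.
0x2742 = 10050.

10050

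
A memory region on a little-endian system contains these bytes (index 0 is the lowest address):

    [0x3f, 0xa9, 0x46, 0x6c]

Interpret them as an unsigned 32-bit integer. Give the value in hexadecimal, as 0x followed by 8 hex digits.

0x6C46A93F

Little-endian: lowest address holds the least-significant byte.
Reassemble most-significant byte first: 6C 46 A9 3F → 0x6C46A93F.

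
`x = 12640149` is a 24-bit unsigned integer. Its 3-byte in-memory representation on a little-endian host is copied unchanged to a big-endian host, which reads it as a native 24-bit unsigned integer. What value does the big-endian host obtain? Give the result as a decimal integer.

9822144

12640149 in 24-bit hexadecimal is 0xC0DF95.
Stored little-endian, the bytes at ascending addresses are 95 DF C0.
Read back as big-endian, the last byte is least significant, giving 0x95DFC0.
0x95DFC0 = 9822144.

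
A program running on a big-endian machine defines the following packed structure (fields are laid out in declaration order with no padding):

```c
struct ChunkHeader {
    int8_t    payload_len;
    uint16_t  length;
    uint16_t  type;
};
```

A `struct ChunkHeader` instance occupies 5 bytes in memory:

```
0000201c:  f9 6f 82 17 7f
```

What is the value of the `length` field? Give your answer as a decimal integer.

`length` follows `payload_len` (1 byte), so it starts at byte offset 1 and occupies 2 bytes.
Bytes at offsets 1..2: 6F 82.
Big-endian: lowest address holds the most-significant byte.
The bytes are already most-significant first: 0x6F82.
0x6F82 = 28546.

28546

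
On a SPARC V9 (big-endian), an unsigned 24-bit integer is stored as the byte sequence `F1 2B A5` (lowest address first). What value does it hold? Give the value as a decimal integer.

15805349

Big-endian stores the most-significant byte at the lowest address.
The bytes are already most-significant first: 0xF12BA5.
0xF12BA5 = 15805349.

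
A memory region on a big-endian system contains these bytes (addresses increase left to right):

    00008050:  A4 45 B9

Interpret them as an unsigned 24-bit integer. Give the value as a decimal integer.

Big-endian: lowest address holds the most-significant byte.
The bytes are already most-significant first: 0xA445B9.
0xA445B9 = 10765753.

10765753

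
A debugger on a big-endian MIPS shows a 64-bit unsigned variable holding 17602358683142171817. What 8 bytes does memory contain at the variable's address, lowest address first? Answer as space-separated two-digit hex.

F4 48 23 F6 05 B3 AC A9

17602358683142171817 in hexadecimal, padded to 64 bits, is 0xF44823F605B3ACA9.
Split into bytes (most-significant first): F4 48 23 F6 05 B3 AC A9.
In big-endian order the high byte comes first in memory.
So the memory order matches the most-significant-first order: F4 48 23 F6 05 B3 AC A9.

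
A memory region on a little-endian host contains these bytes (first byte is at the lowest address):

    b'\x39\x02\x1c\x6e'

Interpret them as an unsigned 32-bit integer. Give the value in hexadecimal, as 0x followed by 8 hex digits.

0x6E1C0239

In little-endian order the low byte comes first in memory.
Reassemble most-significant byte first: 6E 1C 02 39 → 0x6E1C0239.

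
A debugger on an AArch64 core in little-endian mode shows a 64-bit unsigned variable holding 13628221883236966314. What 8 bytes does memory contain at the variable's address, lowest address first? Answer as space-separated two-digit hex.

13628221883236966314 in hexadecimal, padded to 64 bits, is 0xBD212B98EE8B5FAA.
Split into bytes (most-significant first): BD 21 2B 98 EE 8B 5F AA.
In little-endian order the low byte comes first in memory.
So at ascending addresses the bytes are AA 5F 8B EE 98 2B 21 BD.

AA 5F 8B EE 98 2B 21 BD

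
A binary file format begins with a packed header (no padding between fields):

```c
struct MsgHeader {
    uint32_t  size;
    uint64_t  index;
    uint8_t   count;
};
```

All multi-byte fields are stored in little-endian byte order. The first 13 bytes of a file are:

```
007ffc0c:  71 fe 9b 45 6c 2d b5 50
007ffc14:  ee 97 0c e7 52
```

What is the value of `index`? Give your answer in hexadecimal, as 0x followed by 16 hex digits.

`index` follows `size` (4 bytes), so it starts at byte offset 4 and occupies 8 bytes.
Bytes at offsets 4..11: 6C 2D B5 50 EE 97 0C E7.
In little-endian order the low byte comes first in memory.
Reassemble most-significant byte first: E7 0C 97 EE 50 B5 2D 6C → 0xE70C97EE50B52D6C.

0xE70C97EE50B52D6C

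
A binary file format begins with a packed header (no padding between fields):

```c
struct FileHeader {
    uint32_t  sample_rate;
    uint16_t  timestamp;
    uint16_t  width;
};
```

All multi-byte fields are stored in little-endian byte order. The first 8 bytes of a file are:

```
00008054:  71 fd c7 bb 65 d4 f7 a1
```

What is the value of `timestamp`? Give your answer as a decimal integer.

54373

`timestamp` follows `sample_rate` (4 bytes), so it starts at byte offset 4 and occupies 2 bytes.
Bytes at offsets 4..5: 65 D4.
Little-endian: lowest address holds the least-significant byte.
Reassemble most-significant byte first: D4 65 → 0xD465.
0xD465 = 54373.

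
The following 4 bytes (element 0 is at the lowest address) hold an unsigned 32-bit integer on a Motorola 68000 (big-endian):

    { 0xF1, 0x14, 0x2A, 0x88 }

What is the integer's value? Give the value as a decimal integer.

4044630664

In big-endian order the high byte comes first in memory.
The bytes are already most-significant first: 0xF1142A88.
0xF1142A88 = 4044630664.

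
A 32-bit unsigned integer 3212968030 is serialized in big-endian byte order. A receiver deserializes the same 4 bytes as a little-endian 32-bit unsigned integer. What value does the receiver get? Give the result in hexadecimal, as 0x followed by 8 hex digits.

3212968030 in 32-bit hexadecimal is 0xBF82005E.
Stored big-endian, the bytes at ascending addresses are BF 82 00 5E.
Read back as little-endian, the first byte is least significant, giving 0x5E0082BF.

0x5E0082BF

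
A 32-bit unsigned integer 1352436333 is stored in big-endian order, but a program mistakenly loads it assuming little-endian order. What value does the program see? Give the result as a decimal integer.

1352436333 in 32-bit hexadecimal is 0x509C8A6D.
Stored big-endian, the bytes at ascending addresses are 50 9C 8A 6D.
Read back as little-endian, the first byte is least significant, giving 0x6D8A9C50.
0x6D8A9C50 = 1837800528.

1837800528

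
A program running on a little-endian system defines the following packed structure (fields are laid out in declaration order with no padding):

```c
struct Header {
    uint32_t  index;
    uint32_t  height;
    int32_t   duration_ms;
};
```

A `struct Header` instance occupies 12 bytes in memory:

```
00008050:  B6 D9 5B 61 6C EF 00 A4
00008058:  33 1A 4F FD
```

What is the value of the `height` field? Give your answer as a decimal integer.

2751524716

`height` follows `index` (4 bytes), so it starts at byte offset 4 and occupies 4 bytes.
Bytes at offsets 4..7: 6C EF 00 A4.
Little-endian stores the least-significant byte at the lowest address.
Reassemble most-significant byte first: A4 00 EF 6C → 0xA400EF6C.
0xA400EF6C = 2751524716.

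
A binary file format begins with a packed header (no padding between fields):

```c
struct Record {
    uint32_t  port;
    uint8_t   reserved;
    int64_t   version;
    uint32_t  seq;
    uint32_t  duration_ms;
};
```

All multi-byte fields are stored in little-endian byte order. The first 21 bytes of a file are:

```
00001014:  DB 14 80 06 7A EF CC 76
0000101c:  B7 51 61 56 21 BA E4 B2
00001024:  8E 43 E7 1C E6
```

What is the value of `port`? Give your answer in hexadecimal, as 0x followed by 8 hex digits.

`port` is the first field, at byte offset 0, occupying 4 bytes.
Bytes at offsets 0..3: DB 14 80 06.
Little-endian: lowest address holds the least-significant byte.
Reassemble most-significant byte first: 06 80 14 DB → 0x068014DB.

0x068014DB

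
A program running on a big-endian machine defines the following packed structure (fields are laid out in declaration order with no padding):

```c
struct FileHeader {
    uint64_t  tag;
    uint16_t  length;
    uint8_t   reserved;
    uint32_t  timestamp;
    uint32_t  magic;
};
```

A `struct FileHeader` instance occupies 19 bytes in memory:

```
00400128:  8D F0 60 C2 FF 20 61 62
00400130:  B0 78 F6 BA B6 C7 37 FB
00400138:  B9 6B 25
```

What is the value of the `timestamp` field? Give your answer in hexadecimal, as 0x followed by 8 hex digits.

`timestamp` follows `tag` (8 B), `length` (2 B), `reserved` (1 B), so it starts at offset 8 + 2 + 1 = 11 and occupies 4 bytes.
Bytes at offsets 11..14: BA B6 C7 37.
Big-endian stores the most-significant byte at the lowest address.
The bytes are already most-significant first: 0xBAB6C737.

0xBAB6C737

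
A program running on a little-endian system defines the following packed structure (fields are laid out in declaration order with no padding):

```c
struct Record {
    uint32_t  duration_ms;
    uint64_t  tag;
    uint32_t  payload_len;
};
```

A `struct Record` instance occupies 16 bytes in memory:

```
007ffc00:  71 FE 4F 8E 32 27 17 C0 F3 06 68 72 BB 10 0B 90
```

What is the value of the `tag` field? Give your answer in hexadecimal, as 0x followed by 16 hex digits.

`tag` follows `duration_ms` (4 bytes), so it starts at byte offset 4 and occupies 8 bytes.
Bytes at offsets 4..11: 32 27 17 C0 F3 06 68 72.
Little-endian stores the least-significant byte at the lowest address.
Reassemble most-significant byte first: 72 68 06 F3 C0 17 27 32 → 0x726806F3C0172732.

0x726806F3C0172732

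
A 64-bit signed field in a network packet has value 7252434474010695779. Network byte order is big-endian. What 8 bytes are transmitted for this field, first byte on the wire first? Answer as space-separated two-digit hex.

64 A5 D2 BA A4 34 58 63

7252434474010695779 in hexadecimal, padded to 64 bits, is 0x64A5D2BAA4345863.
Split into bytes (most-significant first): 64 A5 D2 BA A4 34 58 63.
Big-endian stores the most-significant byte at the lowest address.
So the memory order matches the most-significant-first order: 64 A5 D2 BA A4 34 58 63.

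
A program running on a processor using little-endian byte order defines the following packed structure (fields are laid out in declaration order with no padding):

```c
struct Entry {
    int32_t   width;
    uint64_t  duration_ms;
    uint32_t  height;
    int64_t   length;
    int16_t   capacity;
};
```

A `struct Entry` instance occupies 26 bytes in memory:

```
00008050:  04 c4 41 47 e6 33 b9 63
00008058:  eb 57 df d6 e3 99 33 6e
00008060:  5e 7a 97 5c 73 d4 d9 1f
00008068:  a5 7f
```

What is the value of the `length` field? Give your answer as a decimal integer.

2295099077061737054

`length` follows `width` (4 B), `duration_ms` (8 B), `height` (4 B), so it starts at offset 4 + 8 + 4 = 16 and occupies 8 bytes.
Bytes at offsets 16..23: 5E 7A 97 5C 73 D4 D9 1F.
Little-endian stores the least-significant byte at the lowest address.
Reassemble most-significant byte first: 1F D9 D4 73 5C 97 7A 5E → 0x1FD9D4735C977A5E.
0x1FD9D4735C977A5E = 2295099077061737054.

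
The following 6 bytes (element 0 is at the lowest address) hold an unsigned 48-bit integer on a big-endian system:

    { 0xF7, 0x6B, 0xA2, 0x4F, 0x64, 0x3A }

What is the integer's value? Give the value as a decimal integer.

In big-endian order the high byte comes first in memory.
The bytes are already most-significant first: 0xF76BA24F643A.
0xF76BA24F643A = 272041656673338.

272041656673338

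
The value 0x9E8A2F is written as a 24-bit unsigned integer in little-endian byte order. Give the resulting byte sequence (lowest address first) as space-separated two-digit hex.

2F 8A 9E

Split into bytes (most-significant first): 9E 8A 2F.
Little-endian stores the least-significant byte at the lowest address.
So at ascending addresses the bytes are 2F 8A 9E.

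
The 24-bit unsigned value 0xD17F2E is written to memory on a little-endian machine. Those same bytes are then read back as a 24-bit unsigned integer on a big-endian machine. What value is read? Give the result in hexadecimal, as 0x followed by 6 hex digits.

Stored little-endian, the bytes at ascending addresses are 2E 7F D1.
Read back as big-endian, the last byte is least significant, giving 0x2E7FD1.

0x2E7FD1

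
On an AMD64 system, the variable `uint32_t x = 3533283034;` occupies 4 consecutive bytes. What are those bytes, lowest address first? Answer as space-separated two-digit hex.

DA 9E 99 D2

3533283034 in hexadecimal, padded to 32 bits, is 0xD2999EDA.
Split into bytes (most-significant first): D2 99 9E DA.
Little-endian: lowest address holds the least-significant byte.
So at ascending addresses the bytes are DA 9E 99 D2.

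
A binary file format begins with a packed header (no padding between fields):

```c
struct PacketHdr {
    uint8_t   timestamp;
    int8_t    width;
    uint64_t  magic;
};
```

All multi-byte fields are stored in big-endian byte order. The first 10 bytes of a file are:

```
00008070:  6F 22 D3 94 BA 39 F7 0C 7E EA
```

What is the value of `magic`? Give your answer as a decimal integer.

`magic` follows `timestamp` (1 B), `width` (1 B), so it starts at offset 1 + 1 = 2 and occupies 8 bytes.
Bytes at offsets 2..9: D3 94 BA 39 F7 0C 7E EA.
Big-endian: lowest address holds the most-significant byte.
The bytes are already most-significant first: 0xD394BA39F70C7EEA.
0xD394BA39F70C7EEA = 15246015396676665066.

15246015396676665066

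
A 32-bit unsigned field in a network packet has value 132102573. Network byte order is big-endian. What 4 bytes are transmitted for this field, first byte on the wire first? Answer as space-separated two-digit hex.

132102573 in hexadecimal, padded to 32 bits, is 0x07DFB9AD.
Split into bytes (most-significant first): 07 DF B9 AD.
Big-endian: lowest address holds the most-significant byte.
So the memory order matches the most-significant-first order: 07 DF B9 AD.

07 DF B9 AD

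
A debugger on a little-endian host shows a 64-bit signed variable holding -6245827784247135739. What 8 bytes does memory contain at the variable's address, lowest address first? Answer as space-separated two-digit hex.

05 32 AF D7 B8 5C 52 A9

Two's complement of -6245827784247135739 in 64 bits: 6245827784247135739 = 0x56ADA3472850CDFB; invert → 0xA9525CB8D7AF3204; add 1 → 0xA9525CB8D7AF3205.
Split into bytes (most-significant first): A9 52 5C B8 D7 AF 32 05.
In little-endian order the low byte comes first in memory.
So at ascending addresses the bytes are 05 32 AF D7 B8 5C 52 A9.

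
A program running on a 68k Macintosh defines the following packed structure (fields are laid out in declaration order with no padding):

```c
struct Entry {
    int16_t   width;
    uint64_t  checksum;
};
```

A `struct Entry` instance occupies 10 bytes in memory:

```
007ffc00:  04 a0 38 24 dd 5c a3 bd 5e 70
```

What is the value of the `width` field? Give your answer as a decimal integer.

`width` is the first field, at byte offset 0, occupying 2 bytes.
Bytes at offsets 0..1: 04 A0.
Big-endian: lowest address holds the most-significant byte.
The bytes are already most-significant first: 0x04A0.
0x04A0 = 1184.

1184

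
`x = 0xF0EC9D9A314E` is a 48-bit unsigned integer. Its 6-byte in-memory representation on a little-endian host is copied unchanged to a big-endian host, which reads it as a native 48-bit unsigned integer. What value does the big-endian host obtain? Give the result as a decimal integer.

85974954405104

Stored little-endian, the bytes at ascending addresses are 4E 31 9A 9D EC F0.
Read back as big-endian, the last byte is least significant, giving 0x4E319A9DECF0.
0x4E319A9DECF0 = 85974954405104.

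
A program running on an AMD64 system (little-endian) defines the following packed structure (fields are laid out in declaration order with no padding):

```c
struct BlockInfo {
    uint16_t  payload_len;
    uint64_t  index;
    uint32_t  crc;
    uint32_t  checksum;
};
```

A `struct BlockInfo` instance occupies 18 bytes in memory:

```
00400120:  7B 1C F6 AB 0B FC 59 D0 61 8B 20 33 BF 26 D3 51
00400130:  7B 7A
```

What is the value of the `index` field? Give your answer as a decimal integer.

`index` follows `payload_len` (2 bytes), so it starts at byte offset 2 and occupies 8 bytes.
Bytes at offsets 2..9: F6 AB 0B FC 59 D0 61 8B.
Little-endian stores the least-significant byte at the lowest address.
Reassemble most-significant byte first: 8B 61 D0 59 FC 0B AB F6 → 0x8B61D059FC0BABF6.
0x8B61D059FC0BABF6 = 10043537728912206838.

10043537728912206838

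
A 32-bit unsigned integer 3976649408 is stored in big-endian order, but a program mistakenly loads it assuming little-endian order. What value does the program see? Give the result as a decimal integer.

3976649408 in 32-bit hexadecimal is 0xED06DAC0.
Stored big-endian, the bytes at ascending addresses are ED 06 DA C0.
Read back as little-endian, the first byte is least significant, giving 0xC0DA06ED.
0xC0DA06ED = 3235514093.

3235514093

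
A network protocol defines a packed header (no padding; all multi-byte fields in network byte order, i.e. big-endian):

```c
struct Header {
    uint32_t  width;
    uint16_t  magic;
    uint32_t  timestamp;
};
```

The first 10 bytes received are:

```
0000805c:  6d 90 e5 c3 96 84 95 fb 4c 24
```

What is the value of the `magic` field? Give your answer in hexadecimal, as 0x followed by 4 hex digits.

`magic` follows `width` (4 bytes), so it starts at byte offset 4 and occupies 2 bytes.
Bytes at offsets 4..5: 96 84.
In big-endian order the high byte comes first in memory.
The bytes are already most-significant first: 0x9684.

0x9684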